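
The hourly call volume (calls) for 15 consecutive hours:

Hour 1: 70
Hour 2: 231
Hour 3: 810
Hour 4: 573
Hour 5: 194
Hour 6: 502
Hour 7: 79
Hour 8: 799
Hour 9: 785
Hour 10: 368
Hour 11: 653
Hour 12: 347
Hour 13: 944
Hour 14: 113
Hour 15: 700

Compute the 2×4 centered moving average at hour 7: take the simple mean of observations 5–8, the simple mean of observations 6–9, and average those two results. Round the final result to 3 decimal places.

467.375

Sum over 5–8: 194 + 502 + 79 + 799 = 1574
Sum over 6–9: 502 + 79 + 799 + 785 = 2165
CMA at t=7 = (1574 + 2165) / (2·4) = 3739 / 8 = 467.375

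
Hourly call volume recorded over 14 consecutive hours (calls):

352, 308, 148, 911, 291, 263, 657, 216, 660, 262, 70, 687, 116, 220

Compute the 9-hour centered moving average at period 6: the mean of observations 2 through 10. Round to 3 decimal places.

Sum of periods 2–10: 308 + 148 + 911 + 291 + 263 + 657 + 216 + 660 + 262 = 3716
Divide by 9: 3716 / 9 = 412.889

412.889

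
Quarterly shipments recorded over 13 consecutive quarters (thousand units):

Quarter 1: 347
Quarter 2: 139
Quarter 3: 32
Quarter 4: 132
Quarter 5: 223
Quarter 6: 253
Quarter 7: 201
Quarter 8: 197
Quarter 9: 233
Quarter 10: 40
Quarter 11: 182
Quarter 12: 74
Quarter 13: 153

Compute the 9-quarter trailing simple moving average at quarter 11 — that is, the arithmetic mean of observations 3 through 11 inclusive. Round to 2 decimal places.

165.89

Sum of periods 3–11: 32 + 132 + 223 + 253 + 201 + 197 + 233 + 40 + 182 = 1493
Divide by 9: 1493 / 9 = 165.89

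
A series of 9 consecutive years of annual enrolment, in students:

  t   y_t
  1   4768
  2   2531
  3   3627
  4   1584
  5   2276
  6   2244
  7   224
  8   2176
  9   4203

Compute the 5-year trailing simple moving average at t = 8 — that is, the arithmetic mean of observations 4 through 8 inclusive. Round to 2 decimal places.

1700.80

Sum of periods 4–8: 1584 + 2276 + 2244 + 224 + 2176 = 8504
Divide by 5: 8504 / 5 = 1700.80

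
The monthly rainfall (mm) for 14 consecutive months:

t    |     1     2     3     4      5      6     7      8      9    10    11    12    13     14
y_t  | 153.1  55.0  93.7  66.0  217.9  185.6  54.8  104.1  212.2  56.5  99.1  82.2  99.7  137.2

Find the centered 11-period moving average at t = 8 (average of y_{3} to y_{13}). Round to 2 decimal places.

Sum of periods 3–13: 93.7 + 66.0 + 217.9 + 185.6 + 54.8 + 104.1 + 212.2 + 56.5 + 99.1 + 82.2 + 99.7 = 1271.8
Divide by 11: 1271.8 / 11 = 115.62

115.62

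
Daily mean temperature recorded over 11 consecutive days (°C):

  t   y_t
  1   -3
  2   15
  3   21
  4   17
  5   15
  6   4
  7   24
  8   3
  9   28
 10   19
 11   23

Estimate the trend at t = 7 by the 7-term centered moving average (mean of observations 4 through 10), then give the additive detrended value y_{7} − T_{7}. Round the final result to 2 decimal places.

8.29

Trend T_7 = (17 + 15 + 4 + 24 + 3 + 28 + 19) / 7 = 110/7 = 15.7143
Detrended value: 24 − 15.7143 = 8.29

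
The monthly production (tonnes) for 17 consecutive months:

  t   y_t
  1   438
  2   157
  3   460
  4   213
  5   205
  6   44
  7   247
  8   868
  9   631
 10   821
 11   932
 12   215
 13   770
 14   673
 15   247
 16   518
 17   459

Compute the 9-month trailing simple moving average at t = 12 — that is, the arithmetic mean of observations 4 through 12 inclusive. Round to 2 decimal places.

464.00

Sum of periods 4–12: 213 + 205 + 44 + 247 + 868 + 631 + 821 + 932 + 215 = 4176
Divide by 9: 4176 / 9 = 464.00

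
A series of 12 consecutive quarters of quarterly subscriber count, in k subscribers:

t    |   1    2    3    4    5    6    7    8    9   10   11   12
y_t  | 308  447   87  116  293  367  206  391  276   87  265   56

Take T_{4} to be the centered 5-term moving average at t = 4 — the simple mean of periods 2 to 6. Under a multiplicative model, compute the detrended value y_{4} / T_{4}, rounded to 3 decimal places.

0.443

Trend T_4 = (447 + 87 + 116 + 293 + 367) / 5 = 1310/5 = 262.00000
Ratio to trend: 116 / 262.00000 = 0.443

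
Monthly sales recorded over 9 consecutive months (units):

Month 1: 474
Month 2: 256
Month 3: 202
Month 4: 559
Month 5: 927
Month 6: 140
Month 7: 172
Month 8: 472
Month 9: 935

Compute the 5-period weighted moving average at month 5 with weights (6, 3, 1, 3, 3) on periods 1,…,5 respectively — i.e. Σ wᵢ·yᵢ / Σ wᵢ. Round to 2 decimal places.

517.00

Weighted sum: 6·474 + 3·256 + 1·202 + 3·559 + 3·927 = 2844 + 768 + 202 + 1677 + 2781 = 8272
Weight total: 6 + 3 + 1 + 3 + 3 = 16
WMA = 8272 / 16 = 517.00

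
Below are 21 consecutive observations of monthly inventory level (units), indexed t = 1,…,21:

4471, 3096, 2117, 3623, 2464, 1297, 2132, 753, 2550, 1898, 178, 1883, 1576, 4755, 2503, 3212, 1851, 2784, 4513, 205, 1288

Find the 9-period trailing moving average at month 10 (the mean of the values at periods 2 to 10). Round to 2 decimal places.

2214.44

Sum of periods 2–10: 3096 + 2117 + 3623 + 2464 + 1297 + 2132 + 753 + 2550 + 1898 = 19930
Divide by 9: 19930 / 9 = 2214.44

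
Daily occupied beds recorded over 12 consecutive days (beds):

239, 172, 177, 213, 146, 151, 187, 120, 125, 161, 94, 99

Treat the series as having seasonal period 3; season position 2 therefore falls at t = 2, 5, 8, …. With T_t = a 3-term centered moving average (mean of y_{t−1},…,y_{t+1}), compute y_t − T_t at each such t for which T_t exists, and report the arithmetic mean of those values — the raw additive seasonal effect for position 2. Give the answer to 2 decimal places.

-24.00

Season position 2 occurs at t = 2, 5, 8, 11 (where T_t is defined).
t=2: T_2 = 196.0000; y_2 − T_2 = 172 − 196.0000 = -24.0000
t=5: T_5 = 170.0000; y_5 − T_5 = 146 − 170.0000 = -24.0000
t=8: T_8 = 144.0000; y_8 − T_8 = 120 − 144.0000 = -24.0000
t=11: T_11 = 118.0000; y_11 − T_11 = 94 − 118.0000 = -24.0000
Mean deviation: (-24.0000 + -24.0000 + -24.0000 + -24.0000) / 4 = -24.00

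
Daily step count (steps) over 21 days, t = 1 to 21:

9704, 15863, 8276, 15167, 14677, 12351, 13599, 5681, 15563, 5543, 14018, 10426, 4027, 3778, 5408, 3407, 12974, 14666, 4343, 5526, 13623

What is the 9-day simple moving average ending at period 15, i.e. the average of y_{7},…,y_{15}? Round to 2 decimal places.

8671.44

Sum of periods 7–15: 13599 + 5681 + 15563 + 5543 + 14018 + 10426 + 4027 + 3778 + 5408 = 78043
Divide by 9: 78043 / 9 = 8671.44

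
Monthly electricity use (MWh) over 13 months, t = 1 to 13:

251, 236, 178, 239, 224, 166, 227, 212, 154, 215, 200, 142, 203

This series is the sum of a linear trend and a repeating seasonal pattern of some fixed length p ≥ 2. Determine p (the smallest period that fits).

3

First differences y_{t+1} − y_t: -15, -58, 61, -15, -58, 61, -15, -58, …
The difference pattern repeats every 3 terms and not for any smaller step, so p = 3.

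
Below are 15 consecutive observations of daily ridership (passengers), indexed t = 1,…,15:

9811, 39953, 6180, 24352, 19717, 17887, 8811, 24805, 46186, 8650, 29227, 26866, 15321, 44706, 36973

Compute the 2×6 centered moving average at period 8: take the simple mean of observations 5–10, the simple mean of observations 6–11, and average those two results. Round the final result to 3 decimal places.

21801.833

Sum over 5–10: 19717 + 17887 + 8811 + 24805 + 46186 + 8650 = 126056
Sum over 6–11: 17887 + 8811 + 24805 + 46186 + 8650 + 29227 = 135566
CMA at t=8 = (126056 + 135566) / (2·6) = 261622 / 12 = 21801.833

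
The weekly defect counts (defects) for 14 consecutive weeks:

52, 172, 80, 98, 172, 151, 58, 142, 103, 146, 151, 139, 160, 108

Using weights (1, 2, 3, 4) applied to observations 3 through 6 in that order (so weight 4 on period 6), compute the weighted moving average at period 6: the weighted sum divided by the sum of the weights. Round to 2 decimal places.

139.60

Weighted sum: 1·80 + 2·98 + 3·172 + 4·151 = 80 + 196 + 516 + 604 = 1396
Weight total: 1 + 2 + 3 + 4 = 10
WMA = 1396 / 10 = 139.60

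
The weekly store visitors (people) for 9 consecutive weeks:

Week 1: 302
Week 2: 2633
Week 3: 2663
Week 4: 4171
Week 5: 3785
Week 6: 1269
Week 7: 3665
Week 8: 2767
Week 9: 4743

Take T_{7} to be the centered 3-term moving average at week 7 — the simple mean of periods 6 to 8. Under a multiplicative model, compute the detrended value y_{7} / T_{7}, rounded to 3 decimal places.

1.428

Trend T_7 = (1269 + 3665 + 2767) / 3 = 7701/3 = 2567.00000
Ratio to trend: 3665 / 2567.00000 = 1.428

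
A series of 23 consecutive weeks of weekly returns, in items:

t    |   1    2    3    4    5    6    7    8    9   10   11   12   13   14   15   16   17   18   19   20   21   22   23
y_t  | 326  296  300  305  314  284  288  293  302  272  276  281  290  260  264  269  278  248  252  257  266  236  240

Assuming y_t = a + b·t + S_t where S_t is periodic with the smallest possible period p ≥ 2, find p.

4

First differences y_{t+1} − y_t: -30, 4, 5, 9, -30, 4, 5, 9, -30, 4, …
The difference pattern repeats every 4 terms and not for any smaller step, so p = 4.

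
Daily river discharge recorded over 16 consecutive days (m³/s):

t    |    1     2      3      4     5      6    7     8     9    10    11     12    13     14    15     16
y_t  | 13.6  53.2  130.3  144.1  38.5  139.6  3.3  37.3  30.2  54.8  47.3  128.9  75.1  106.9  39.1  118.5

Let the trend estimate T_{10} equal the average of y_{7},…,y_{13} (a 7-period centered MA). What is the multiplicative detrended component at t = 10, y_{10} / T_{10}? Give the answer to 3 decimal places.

Trend T_10 = (3.3 + 37.3 + 30.2 + 54.8 + 47.3 + 128.9 + 75.1) / 7 = 376.9/7 = 53.84286
Ratio to trend: 54.8 / 53.84286 = 1.018

1.018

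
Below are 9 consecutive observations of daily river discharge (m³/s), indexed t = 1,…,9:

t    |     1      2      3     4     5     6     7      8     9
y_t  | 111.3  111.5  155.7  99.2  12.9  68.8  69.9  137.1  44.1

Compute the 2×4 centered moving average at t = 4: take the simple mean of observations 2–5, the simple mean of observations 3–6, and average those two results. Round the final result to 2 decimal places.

Sum over 2–5: 111.5 + 155.7 + 99.2 + 12.9 = 379.3
Sum over 3–6: 155.7 + 99.2 + 12.9 + 68.8 = 336.6
CMA at t=4 = (379.3 + 336.6) / (2·4) = 715.9 / 8 = 89.49

89.49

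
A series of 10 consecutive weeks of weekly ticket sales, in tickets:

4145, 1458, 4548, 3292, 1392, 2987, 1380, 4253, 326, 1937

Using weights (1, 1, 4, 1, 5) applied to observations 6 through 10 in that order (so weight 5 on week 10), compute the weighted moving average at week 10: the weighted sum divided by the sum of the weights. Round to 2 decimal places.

Weighted sum: 1·2987 + 1·1380 + 4·4253 + 1·326 + 5·1937 = 2987 + 1380 + 17012 + 326 + 9685 = 31390
Weight total: 1 + 1 + 4 + 1 + 5 = 12
WMA = 31390 / 12 = 2615.83

2615.83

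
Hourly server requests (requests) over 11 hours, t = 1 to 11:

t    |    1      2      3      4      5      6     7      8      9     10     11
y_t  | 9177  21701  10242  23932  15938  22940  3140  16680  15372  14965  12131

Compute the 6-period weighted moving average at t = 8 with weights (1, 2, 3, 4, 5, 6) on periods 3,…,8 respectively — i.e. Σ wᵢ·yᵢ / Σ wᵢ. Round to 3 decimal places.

14926.667

Weighted sum: 1·10242 + 2·23932 + 3·15938 + 4·22940 + 5·3140 + 6·16680 = 10242 + 47864 + 47814 + 91760 + 15700 + 100080 = 313460
Weight total: 1 + 2 + 3 + 4 + 5 + 6 = 21
WMA = 313460 / 21 = 14926.667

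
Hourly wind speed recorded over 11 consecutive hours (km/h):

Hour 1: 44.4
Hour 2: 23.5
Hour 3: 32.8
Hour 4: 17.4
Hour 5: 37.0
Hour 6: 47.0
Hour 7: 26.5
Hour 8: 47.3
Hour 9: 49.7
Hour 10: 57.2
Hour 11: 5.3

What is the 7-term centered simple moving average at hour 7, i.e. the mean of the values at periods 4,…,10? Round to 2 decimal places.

40.30

Sum of periods 4–10: 17.4 + 37.0 + 47.0 + 26.5 + 47.3 + 49.7 + 57.2 = 282.1
Divide by 7: 282.1 / 7 = 40.30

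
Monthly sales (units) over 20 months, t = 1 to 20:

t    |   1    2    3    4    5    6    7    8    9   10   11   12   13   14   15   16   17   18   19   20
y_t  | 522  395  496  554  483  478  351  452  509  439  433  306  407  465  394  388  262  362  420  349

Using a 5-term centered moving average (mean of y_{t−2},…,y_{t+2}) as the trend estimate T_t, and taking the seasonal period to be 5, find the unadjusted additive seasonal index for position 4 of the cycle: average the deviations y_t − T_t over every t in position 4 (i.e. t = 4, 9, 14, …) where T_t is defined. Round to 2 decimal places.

Season position 4 occurs at t = 4, 9, 14 (where T_t is defined).
t=4: T_4 = 481.2000; y_4 − T_4 = 554 − 481.2000 = 72.8000
t=9: T_9 = 436.8000; y_9 − T_9 = 509 − 436.8000 = 72.2000
t=14: T_14 = 392.0000; y_14 − T_14 = 465 − 392.0000 = 73.0000
Mean deviation: (72.8000 + 72.2000 + 73.0000) / 3 = 72.67

72.67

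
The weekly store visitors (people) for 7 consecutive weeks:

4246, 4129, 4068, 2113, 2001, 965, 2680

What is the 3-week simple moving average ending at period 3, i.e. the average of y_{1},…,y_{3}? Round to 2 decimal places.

4147.67

Sum of periods 1–3: 4246 + 4129 + 4068 = 12443
Divide by 3: 12443 / 3 = 4147.67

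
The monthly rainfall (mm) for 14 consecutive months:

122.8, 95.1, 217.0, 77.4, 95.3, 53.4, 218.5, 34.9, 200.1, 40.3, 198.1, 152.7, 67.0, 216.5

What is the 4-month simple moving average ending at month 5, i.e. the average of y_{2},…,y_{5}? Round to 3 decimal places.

121.200

Sum of periods 2–5: 95.1 + 217.0 + 77.4 + 95.3 = 484.8
Divide by 4: 484.8 / 4 = 121.200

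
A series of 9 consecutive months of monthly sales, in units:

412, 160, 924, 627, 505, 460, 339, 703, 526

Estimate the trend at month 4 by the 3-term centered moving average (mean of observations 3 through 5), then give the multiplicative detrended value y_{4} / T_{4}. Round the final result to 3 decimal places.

Trend T_4 = (924 + 627 + 505) / 3 = 2056/3 = 685.33333
Ratio to trend: 627 / 685.33333 = 0.915

0.915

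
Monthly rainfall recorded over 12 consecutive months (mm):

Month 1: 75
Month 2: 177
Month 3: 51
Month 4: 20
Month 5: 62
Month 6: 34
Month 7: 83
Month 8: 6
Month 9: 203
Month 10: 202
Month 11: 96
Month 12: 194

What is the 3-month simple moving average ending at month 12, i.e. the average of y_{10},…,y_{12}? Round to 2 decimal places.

164.00

Sum of periods 10–12: 202 + 96 + 194 = 492
Divide by 3: 492 / 3 = 164.00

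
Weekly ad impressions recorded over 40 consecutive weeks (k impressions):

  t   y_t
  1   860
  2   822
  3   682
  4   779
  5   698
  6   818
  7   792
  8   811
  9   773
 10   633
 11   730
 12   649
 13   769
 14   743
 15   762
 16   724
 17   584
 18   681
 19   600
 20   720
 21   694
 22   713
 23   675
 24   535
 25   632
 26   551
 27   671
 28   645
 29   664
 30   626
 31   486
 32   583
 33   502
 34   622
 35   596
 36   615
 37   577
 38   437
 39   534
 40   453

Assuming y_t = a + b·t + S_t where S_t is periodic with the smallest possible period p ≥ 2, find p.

7

First differences y_{t+1} − y_t: -38, -140, 97, -81, 120, -26, 19, -38, -140, 97, -81, 120, -26, 19, -38, -140, …
The difference pattern repeats every 7 terms and not for any smaller step, so p = 7.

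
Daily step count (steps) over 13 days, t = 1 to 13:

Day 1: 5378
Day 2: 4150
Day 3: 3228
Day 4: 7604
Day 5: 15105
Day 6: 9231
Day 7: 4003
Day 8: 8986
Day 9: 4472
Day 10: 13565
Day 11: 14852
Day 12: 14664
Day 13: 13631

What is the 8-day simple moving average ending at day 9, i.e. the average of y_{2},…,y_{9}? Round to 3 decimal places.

7097.375

Sum of periods 2–9: 4150 + 3228 + 7604 + 15105 + 9231 + 4003 + 8986 + 4472 = 56779
Divide by 8: 56779 / 8 = 7097.375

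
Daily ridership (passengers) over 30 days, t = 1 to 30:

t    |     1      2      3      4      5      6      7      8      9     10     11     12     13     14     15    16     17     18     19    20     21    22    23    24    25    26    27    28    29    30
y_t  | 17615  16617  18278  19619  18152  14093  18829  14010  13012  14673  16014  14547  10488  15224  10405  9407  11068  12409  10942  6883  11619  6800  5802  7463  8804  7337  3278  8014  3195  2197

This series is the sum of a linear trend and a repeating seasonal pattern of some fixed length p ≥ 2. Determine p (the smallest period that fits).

7

First differences y_{t+1} − y_t: -998, 1661, 1341, -1467, -4059, 4736, -4819, -998, 1661, 1341, -1467, -4059, 4736, -4819, -998, 1661, …
The difference pattern repeats every 7 terms and not for any smaller step, so p = 7.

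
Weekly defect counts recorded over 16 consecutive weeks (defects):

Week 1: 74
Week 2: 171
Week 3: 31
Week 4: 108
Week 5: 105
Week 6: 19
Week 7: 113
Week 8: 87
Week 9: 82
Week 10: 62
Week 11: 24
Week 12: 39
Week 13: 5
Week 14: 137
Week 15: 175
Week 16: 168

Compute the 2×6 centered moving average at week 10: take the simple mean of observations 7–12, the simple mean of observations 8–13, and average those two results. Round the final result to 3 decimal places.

58.833

Sum over 7–12: 113 + 87 + 82 + 62 + 24 + 39 = 407
Sum over 8–13: 87 + 82 + 62 + 24 + 39 + 5 = 299
CMA at t=10 = (407 + 299) / (2·6) = 706 / 12 = 58.833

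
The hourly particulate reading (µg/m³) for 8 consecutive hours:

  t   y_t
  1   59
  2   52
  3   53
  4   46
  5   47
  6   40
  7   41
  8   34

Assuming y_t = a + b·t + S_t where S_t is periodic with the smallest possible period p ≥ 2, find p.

2

First differences y_{t+1} − y_t: -7, 1, -7, 1, -7, 1, …
The difference pattern repeats every 2 terms and not for any smaller step, so p = 2.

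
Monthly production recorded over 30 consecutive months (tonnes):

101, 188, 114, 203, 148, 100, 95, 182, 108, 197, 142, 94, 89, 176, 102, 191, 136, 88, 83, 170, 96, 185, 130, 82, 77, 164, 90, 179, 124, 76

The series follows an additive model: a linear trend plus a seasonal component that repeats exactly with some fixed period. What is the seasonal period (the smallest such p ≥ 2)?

First differences y_{t+1} − y_t: 87, -74, 89, -55, -48, -5, 87, -74, 89, -55, -48, -5, 87, -74, …
The difference pattern repeats every 6 terms and not for any smaller step, so p = 6.

6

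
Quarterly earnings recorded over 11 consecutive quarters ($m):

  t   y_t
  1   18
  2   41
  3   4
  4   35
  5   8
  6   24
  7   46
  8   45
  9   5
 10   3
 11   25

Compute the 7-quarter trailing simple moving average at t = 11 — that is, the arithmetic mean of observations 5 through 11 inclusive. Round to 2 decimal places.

Sum of periods 5–11: 8 + 24 + 46 + 45 + 5 + 3 + 25 = 156
Divide by 7: 156 / 7 = 22.29

22.29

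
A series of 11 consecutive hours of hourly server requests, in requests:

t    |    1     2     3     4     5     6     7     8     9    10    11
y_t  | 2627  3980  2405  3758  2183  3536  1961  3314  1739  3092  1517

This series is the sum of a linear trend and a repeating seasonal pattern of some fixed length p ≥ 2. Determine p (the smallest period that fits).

2

First differences y_{t+1} − y_t: 1353, -1575, 1353, -1575, 1353, -1575, …
The difference pattern repeats every 2 terms and not for any smaller step, so p = 2.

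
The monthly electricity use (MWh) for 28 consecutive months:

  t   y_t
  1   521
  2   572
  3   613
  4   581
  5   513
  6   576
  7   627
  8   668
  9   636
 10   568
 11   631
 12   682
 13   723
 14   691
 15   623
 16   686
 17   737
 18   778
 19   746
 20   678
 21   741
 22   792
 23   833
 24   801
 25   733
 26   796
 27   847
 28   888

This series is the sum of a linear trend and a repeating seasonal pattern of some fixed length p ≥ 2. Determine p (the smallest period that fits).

5

First differences y_{t+1} − y_t: 51, 41, -32, -68, 63, 51, 41, -32, -68, 63, 51, 41, …
The difference pattern repeats every 5 terms and not for any smaller step, so p = 5.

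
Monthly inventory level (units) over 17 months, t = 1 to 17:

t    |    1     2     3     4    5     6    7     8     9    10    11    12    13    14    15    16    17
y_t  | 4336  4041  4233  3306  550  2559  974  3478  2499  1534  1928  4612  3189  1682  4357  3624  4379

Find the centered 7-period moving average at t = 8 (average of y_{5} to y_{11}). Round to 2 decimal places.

Sum of periods 5–11: 550 + 2559 + 974 + 3478 + 2499 + 1534 + 1928 = 13522
Divide by 7: 13522 / 7 = 1931.71

1931.71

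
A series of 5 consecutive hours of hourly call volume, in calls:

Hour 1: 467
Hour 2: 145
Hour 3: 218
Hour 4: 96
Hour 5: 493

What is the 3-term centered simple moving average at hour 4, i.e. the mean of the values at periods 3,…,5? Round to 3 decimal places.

269.000

Sum of periods 3–5: 218 + 96 + 493 = 807
Divide by 3: 807 / 3 = 269.000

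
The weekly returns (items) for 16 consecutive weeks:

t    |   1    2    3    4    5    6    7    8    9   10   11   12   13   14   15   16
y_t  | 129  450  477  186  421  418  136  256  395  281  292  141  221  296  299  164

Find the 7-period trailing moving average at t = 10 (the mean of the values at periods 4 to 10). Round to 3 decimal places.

Sum of periods 4–10: 186 + 421 + 418 + 136 + 256 + 395 + 281 = 2093
Divide by 7: 2093 / 7 = 299.000

299.000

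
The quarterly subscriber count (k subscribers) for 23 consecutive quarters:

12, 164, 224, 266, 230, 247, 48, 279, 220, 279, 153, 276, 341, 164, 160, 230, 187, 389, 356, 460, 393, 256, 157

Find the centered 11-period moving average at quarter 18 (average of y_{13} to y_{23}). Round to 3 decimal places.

Sum of periods 13–23: 341 + 164 + 160 + 230 + 187 + 389 + 356 + 460 + 393 + 256 + 157 = 3093
Divide by 11: 3093 / 11 = 281.182

281.182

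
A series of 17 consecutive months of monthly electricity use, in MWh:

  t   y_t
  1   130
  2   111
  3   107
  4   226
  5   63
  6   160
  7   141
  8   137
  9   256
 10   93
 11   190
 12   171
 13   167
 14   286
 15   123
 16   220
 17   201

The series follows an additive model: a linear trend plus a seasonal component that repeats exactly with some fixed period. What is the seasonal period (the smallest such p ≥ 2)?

First differences y_{t+1} − y_t: -19, -4, 119, -163, 97, -19, -4, 119, -163, 97, -19, -4, …
The difference pattern repeats every 5 terms and not for any smaller step, so p = 5.

5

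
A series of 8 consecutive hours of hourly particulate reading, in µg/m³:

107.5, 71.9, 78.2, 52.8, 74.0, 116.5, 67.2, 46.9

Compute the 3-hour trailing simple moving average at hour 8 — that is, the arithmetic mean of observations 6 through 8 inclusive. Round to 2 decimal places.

76.87

Sum of periods 6–8: 116.5 + 67.2 + 46.9 = 230.6
Divide by 3: 230.6 / 3 = 76.87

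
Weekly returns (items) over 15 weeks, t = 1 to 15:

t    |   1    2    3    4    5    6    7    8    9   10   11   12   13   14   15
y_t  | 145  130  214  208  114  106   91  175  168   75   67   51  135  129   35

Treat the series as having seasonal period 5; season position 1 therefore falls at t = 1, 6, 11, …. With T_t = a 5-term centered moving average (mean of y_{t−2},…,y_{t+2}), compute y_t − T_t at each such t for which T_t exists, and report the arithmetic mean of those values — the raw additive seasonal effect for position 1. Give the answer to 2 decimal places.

Season position 1 occurs at t = 6, 11 (where T_t is defined).
t=6: T_6 = 138.8000; y_6 − T_6 = 106 − 138.8000 = -32.8000
t=11: T_11 = 99.2000; y_11 − T_11 = 67 − 99.2000 = -32.2000
Mean deviation: (-32.8000 + -32.2000) / 2 = -32.50

-32.50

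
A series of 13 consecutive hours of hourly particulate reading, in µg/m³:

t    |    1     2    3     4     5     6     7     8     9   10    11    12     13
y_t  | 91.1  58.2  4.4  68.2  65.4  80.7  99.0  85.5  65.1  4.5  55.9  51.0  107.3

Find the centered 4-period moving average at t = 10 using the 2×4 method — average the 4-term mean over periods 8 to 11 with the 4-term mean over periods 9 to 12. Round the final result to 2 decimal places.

Sum over 8–11: 85.5 + 65.1 + 4.5 + 55.9 = 211.0
Sum over 9–12: 65.1 + 4.5 + 55.9 + 51.0 = 176.5
CMA at t=10 = (211.0 + 176.5) / (2·4) = 387.5 / 8 = 48.44

48.44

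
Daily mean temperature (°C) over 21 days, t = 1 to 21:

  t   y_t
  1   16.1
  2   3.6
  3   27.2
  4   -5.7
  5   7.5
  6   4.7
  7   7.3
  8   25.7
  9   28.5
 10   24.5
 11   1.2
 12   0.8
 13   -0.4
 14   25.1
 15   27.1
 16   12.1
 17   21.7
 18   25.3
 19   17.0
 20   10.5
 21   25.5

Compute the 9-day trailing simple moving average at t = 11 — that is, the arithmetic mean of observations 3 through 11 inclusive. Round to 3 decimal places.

Sum of periods 3–11: 27.2 + (-5.7) + 7.5 + 4.7 + 7.3 + 25.7 + 28.5 + 24.5 + 1.2 = 120.9
Divide by 9: 120.9 / 9 = 13.433

13.433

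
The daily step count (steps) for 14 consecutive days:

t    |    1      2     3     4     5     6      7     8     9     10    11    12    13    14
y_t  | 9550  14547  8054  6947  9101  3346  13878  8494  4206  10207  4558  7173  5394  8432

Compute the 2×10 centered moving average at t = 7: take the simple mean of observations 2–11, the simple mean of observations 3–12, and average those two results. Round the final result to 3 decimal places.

7965.100

Sum over 2–11: 14547 + 8054 + 6947 + 9101 + 3346 + 13878 + 8494 + 4206 + 10207 + 4558 = 83338
Sum over 3–12: 8054 + 6947 + 9101 + 3346 + 13878 + 8494 + 4206 + 10207 + 4558 + 7173 = 75964
CMA at t=7 = (83338 + 75964) / (2·10) = 159302 / 20 = 7965.100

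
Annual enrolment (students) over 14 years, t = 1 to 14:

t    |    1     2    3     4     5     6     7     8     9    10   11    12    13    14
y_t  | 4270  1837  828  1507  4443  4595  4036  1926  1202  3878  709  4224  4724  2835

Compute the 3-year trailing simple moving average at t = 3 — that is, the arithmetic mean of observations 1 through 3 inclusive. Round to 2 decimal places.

2311.67

Sum of periods 1–3: 4270 + 1837 + 828 = 6935
Divide by 3: 6935 / 3 = 2311.67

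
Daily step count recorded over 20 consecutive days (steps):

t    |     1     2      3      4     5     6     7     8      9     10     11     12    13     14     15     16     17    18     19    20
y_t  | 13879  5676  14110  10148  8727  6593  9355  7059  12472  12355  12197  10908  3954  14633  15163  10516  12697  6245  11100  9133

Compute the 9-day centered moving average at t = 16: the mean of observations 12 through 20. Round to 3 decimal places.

Sum of periods 12–20: 10908 + 3954 + 14633 + 15163 + 10516 + 12697 + 6245 + 11100 + 9133 = 94349
Divide by 9: 94349 / 9 = 10483.222

10483.222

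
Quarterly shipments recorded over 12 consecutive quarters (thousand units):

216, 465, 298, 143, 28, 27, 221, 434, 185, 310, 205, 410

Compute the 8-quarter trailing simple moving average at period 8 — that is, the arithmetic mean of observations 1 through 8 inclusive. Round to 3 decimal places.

Sum of periods 1–8: 216 + 465 + 298 + 143 + 28 + 27 + 221 + 434 = 1832
Divide by 8: 1832 / 8 = 229.000

229.000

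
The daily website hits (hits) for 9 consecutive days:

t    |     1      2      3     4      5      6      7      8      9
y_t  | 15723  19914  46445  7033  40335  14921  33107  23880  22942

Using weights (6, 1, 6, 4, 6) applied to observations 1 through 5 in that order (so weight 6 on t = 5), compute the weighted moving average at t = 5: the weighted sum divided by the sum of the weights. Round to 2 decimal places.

Weighted sum: 6·15723 + 1·19914 + 6·46445 + 4·7033 + 6·40335 = 94338 + 19914 + 278670 + 28132 + 242010 = 663064
Weight total: 6 + 1 + 6 + 4 + 6 = 23
WMA = 663064 / 23 = 28828.87

28828.87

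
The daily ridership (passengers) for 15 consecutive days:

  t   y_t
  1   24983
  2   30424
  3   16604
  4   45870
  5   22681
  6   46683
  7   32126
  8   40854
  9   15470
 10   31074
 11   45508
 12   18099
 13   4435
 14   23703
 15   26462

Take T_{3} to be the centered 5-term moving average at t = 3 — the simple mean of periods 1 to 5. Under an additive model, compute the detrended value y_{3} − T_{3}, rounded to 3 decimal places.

-11508.400

Trend T_3 = (24983 + 30424 + 16604 + 45870 + 22681) / 5 = 140562/5 = 28112.40000
Detrended value: 16604 − 28112.40000 = -11508.400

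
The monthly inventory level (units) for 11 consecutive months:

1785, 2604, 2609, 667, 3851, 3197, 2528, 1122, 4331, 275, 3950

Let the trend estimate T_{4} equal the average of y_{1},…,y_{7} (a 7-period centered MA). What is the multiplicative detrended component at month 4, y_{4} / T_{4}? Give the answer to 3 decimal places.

0.271

Trend T_4 = (1785 + 2604 + 2609 + 667 + 3851 + 3197 + 2528) / 7 = 17241/7 = 2463.00000
Ratio to trend: 667 / 2463.00000 = 0.271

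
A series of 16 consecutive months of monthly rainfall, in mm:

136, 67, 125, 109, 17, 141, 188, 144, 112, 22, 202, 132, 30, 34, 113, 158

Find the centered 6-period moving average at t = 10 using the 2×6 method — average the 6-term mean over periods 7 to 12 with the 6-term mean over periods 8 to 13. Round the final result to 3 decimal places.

120.167

Sum over 7–12: 188 + 144 + 112 + 22 + 202 + 132 = 800
Sum over 8–13: 144 + 112 + 22 + 202 + 132 + 30 = 642
CMA at t=10 = (800 + 642) / (2·6) = 1442 / 12 = 120.167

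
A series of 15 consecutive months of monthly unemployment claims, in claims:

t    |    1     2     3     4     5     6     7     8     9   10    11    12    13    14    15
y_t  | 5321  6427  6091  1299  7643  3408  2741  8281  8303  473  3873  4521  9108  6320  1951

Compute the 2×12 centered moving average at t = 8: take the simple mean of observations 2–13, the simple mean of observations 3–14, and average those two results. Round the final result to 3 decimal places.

Sum over 2–13: 6427 + 6091 + 1299 + 7643 + 3408 + 2741 + 8281 + 8303 + 473 + 3873 + 4521 + 9108 = 62168
Sum over 3–14: 6091 + 1299 + 7643 + 3408 + 2741 + 8281 + 8303 + 473 + 3873 + 4521 + 9108 + 6320 = 62061
CMA at t=8 = (62168 + 62061) / (2·12) = 124229 / 24 = 5176.208

5176.208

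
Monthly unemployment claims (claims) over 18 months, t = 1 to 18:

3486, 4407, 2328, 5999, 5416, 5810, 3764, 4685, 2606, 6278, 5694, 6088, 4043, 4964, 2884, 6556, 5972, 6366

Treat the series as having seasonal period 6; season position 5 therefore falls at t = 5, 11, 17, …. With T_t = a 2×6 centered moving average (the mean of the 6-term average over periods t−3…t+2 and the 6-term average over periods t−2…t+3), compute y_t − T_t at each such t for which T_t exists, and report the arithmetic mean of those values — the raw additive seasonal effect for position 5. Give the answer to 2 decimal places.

771.96

Season position 5 occurs at t = 5, 11 (where T_t is defined).
t=5: T_5 = 4643.8333; y_5 − T_5 = 5416 − 4643.8333 = 772.1667
t=11: T_11 = 4922.2500; y_11 − T_11 = 5694 − 4922.2500 = 771.7500
Mean deviation: (772.1667 + 771.7500) / 2 = 771.96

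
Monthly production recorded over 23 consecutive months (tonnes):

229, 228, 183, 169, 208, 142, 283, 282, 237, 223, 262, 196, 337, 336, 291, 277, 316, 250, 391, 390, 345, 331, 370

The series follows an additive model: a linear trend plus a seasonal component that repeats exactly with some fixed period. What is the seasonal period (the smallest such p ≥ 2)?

6

First differences y_{t+1} − y_t: -1, -45, -14, 39, -66, 141, -1, -45, -14, 39, -66, 141, -1, -45, …
The difference pattern repeats every 6 terms and not for any smaller step, so p = 6.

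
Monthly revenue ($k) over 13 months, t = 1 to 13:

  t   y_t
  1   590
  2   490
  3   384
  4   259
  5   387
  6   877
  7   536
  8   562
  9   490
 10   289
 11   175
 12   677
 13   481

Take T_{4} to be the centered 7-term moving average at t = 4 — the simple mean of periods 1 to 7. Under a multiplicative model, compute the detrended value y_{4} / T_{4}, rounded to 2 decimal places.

Trend T_4 = (590 + 490 + 384 + 259 + 387 + 877 + 536) / 7 = 3523/7 = 503.2857
Ratio to trend: 259 / 503.2857 = 0.51

0.51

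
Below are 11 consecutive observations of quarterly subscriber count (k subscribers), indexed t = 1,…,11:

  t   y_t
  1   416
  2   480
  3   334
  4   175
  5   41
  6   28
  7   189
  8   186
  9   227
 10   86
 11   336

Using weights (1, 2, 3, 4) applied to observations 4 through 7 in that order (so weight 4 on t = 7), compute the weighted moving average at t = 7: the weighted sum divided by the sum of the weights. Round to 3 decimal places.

109.700

Weighted sum: 1·175 + 2·41 + 3·28 + 4·189 = 175 + 82 + 84 + 756 = 1097
Weight total: 1 + 2 + 3 + 4 = 10
WMA = 1097 / 10 = 109.700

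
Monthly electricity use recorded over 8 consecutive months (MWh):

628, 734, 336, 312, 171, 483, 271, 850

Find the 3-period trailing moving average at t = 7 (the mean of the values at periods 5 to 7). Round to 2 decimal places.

Sum of periods 5–7: 171 + 483 + 271 = 925
Divide by 3: 925 / 3 = 308.33

308.33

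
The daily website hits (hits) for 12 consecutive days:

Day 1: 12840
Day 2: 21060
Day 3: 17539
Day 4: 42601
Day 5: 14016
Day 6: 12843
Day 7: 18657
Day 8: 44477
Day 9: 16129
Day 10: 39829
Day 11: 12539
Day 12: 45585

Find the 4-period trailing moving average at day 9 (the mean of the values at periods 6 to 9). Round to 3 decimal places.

23026.500

Sum of periods 6–9: 12843 + 18657 + 44477 + 16129 = 92106
Divide by 4: 92106 / 4 = 23026.500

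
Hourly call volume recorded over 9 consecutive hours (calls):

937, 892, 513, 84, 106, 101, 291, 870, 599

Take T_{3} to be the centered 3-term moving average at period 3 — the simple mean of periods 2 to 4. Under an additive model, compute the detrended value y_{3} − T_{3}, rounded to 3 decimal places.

16.667

Trend T_3 = (892 + 513 + 84) / 3 = 1489/3 = 496.33333
Detrended value: 513 − 496.33333 = 16.667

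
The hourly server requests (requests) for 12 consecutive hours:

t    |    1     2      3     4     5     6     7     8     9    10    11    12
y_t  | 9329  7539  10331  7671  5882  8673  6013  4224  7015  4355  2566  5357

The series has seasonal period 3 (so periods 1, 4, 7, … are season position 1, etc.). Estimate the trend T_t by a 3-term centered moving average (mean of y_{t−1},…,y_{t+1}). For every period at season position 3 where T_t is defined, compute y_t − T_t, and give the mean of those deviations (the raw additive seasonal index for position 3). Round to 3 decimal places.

Season position 3 occurs at t = 3, 6, 9 (where T_t is defined).
t=3: T_3 = 8513.66667; y_3 − T_3 = 10331 − 8513.66667 = 1817.33333
t=6: T_6 = 6856.00000; y_6 − T_6 = 8673 − 6856.00000 = 1817.00000
t=9: T_9 = 5198.00000; y_9 − T_9 = 7015 − 5198.00000 = 1817.00000
Mean deviation: (1817.33333 + 1817.00000 + 1817.00000) / 3 = 1817.111

1817.111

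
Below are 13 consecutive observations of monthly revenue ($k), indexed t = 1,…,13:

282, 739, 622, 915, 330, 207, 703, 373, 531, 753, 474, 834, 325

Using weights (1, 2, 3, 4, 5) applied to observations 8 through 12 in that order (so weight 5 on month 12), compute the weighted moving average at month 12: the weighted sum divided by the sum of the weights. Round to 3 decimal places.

Weighted sum: 1·373 + 2·531 + 3·753 + 4·474 + 5·834 = 373 + 1062 + 2259 + 1896 + 4170 = 9760
Weight total: 1 + 2 + 3 + 4 + 5 = 15
WMA = 9760 / 15 = 650.667

650.667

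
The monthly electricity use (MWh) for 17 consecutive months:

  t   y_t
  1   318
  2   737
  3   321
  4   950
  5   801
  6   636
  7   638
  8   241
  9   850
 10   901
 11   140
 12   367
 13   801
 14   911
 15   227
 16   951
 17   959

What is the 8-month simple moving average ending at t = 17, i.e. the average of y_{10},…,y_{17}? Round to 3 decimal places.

657.125

Sum of periods 10–17: 901 + 140 + 367 + 801 + 911 + 227 + 951 + 959 = 5257
Divide by 8: 5257 / 8 = 657.125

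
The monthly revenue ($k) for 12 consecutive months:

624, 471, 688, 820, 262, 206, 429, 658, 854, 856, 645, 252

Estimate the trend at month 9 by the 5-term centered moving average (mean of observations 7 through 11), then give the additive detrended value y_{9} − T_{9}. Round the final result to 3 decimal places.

Trend T_9 = (429 + 658 + 854 + 856 + 645) / 5 = 3442/5 = 688.40000
Detrended value: 854 − 688.40000 = 165.600

165.600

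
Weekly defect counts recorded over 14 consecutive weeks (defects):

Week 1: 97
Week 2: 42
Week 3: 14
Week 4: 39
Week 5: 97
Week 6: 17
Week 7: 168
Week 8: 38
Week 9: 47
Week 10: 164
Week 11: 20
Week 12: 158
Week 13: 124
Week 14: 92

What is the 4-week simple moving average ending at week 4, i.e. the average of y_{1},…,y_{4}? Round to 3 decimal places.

Sum of periods 1–4: 97 + 42 + 14 + 39 = 192
Divide by 4: 192 / 4 = 48.000

48.000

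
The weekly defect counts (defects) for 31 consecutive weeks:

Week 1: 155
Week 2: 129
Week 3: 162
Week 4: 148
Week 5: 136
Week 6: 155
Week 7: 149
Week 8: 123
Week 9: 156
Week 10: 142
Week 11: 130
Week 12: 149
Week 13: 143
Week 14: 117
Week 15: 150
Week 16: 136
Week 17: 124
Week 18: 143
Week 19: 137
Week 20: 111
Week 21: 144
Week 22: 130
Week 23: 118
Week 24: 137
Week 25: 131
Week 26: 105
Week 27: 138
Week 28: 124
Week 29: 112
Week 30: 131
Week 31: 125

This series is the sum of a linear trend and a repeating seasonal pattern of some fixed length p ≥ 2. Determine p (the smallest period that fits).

6

First differences y_{t+1} − y_t: -26, 33, -14, -12, 19, -6, -26, 33, -14, -12, 19, -6, -26, 33, …
The difference pattern repeats every 6 terms and not for any smaller step, so p = 6.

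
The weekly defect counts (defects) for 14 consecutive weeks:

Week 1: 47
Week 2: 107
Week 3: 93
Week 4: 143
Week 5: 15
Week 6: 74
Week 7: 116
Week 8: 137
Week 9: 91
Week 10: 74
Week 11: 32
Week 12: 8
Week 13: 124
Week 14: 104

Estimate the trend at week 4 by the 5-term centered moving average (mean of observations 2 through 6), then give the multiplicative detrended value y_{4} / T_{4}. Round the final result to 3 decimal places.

Trend T_4 = (107 + 93 + 143 + 15 + 74) / 5 = 432/5 = 86.40000
Ratio to trend: 143 / 86.40000 = 1.655

1.655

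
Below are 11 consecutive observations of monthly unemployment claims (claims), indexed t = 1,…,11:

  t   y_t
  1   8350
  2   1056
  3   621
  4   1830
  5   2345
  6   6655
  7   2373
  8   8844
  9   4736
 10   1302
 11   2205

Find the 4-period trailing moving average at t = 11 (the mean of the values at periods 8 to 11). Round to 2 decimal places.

Sum of periods 8–11: 8844 + 4736 + 1302 + 2205 = 17087
Divide by 4: 17087 / 4 = 4271.75

4271.75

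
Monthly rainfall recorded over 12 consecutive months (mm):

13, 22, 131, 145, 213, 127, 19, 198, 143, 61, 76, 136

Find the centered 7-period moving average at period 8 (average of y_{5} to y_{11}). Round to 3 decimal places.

119.571

Sum of periods 5–11: 213 + 127 + 19 + 198 + 143 + 61 + 76 = 837
Divide by 7: 837 / 7 = 119.571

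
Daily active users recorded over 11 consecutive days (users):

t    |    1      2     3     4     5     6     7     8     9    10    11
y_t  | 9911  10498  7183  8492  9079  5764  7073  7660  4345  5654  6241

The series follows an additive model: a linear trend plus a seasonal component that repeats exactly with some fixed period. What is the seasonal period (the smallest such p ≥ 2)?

First differences y_{t+1} − y_t: 587, -3315, 1309, 587, -3315, 1309, 587, -3315, …
The difference pattern repeats every 3 terms and not for any smaller step, so p = 3.

3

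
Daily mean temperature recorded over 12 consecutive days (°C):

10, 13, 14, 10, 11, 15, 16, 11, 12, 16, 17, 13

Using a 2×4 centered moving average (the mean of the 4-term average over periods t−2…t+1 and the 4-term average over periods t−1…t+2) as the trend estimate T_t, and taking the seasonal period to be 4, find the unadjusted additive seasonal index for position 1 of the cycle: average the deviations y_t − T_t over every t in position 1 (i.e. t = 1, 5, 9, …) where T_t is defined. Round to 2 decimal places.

-1.81

Season position 1 occurs at t = 5, 9 (where T_t is defined).
t=5: T_5 = 12.7500; y_5 − T_5 = 11 − 12.7500 = -1.7500
t=9: T_9 = 13.8750; y_9 − T_9 = 12 − 13.8750 = -1.8750
Mean deviation: (-1.7500 + -1.8750) / 2 = -1.81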